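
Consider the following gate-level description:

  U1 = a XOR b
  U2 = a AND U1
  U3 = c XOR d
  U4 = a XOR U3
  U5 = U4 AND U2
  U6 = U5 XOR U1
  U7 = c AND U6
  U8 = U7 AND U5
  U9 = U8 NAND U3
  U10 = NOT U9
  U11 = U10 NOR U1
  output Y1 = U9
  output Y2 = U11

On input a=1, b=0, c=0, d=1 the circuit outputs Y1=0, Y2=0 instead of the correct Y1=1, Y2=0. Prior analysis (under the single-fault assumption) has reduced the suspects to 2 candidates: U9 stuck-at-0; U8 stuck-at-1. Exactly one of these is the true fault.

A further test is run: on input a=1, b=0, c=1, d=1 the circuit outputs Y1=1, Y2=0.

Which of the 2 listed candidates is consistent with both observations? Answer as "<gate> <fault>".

U8 stuck-at-1

Evaluate each candidate on input a=1, b=0, c=1, d=1:
  U9 stuck-at-0: U1=1, U2=1, U3=0, U4=1, U5=1, U6=0, U7=0, U8=0, U9=0 [stuck-at-0], U10=1, U11=0 → Y1=0, Y2=0 — eliminated
  U8 stuck-at-1: U1=1, U2=1, U3=0, U4=1, U5=1, U6=0, U7=0, U8=1 [stuck-at-1], U9=1, U10=0, U11=0 → Y1=1, Y2=0 — matches
Only U8 stuck-at-1 reproduces the observed Y1=1, Y2=0.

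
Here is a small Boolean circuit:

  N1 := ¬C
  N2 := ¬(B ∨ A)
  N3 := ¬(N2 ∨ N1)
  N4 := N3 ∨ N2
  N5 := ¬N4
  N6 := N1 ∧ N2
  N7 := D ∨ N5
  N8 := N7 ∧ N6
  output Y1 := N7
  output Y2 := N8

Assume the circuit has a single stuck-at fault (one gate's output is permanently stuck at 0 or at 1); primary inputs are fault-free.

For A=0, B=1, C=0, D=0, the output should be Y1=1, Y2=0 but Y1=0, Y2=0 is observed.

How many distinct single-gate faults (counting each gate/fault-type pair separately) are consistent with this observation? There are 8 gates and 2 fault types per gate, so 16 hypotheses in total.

6

Fault-free: N1=1, N2=0, N3=0, N4=0, N5=1, N6=0, N7=1, N8=0 → Y1=1, Y2=0. Observed Y1=0, Y2=0.
  N1: stuck-at-0 ✓; others ✗
  N2: stuck-at-1 ✓; others ✗
  N3: stuck-at-1 ✓; others ✗
  N4: stuck-at-1 ✓; others ✗
  N5: stuck-at-0 ✓; others ✗
  N6: none of the 2 fault types match ✗
  N7: stuck-at-0 ✓; others ✗
  N8: none of the 2 fault types match ✗
Consistent faults: {N1 stuck-at-0, N2 stuck-at-1, N3 stuck-at-1, N4 stuck-at-1, N5 stuck-at-0, N7 stuck-at-0} — 6 in all.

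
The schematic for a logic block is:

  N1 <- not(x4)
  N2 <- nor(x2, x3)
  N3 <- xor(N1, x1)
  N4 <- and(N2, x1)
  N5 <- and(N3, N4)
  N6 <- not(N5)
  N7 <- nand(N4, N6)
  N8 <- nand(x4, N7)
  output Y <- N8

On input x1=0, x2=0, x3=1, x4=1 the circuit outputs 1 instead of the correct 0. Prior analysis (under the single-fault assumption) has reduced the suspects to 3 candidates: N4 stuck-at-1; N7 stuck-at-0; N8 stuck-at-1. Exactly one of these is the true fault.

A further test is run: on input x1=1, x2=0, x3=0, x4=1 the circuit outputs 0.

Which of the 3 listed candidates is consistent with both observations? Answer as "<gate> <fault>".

N4 stuck-at-1

Evaluate each candidate on input x1=1, x2=0, x3=0, x4=1:
  N4 stuck-at-1: N1=0, N2=1, N3=1, N4=1 [stuck-at-1], N5=1, N6=0, N7=1, N8=0 → 0 — matches
  N7 stuck-at-0: N1=0, N2=1, N3=1, N4=1, N5=1, N6=0, N7=0 [stuck-at-0], N8=1 → 1 — eliminated
  N8 stuck-at-1: N1=0, N2=1, N3=1, N4=1, N5=1, N6=0, N7=1, N8=1 [stuck-at-1] → 1 — eliminated
Only N4 stuck-at-1 reproduces the observed 0.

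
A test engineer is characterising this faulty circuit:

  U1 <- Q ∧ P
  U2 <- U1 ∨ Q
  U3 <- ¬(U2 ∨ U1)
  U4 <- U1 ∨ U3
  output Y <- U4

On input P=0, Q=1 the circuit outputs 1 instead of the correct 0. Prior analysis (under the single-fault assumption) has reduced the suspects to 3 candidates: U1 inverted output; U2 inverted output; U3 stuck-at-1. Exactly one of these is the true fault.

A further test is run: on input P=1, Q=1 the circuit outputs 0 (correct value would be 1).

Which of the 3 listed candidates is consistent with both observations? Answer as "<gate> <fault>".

Evaluate each candidate on input P=1, Q=1:
  U1 inverted output: U1=0 [inverted output], U2=1, U3=0, U4=0 → 0 — matches
  U2 inverted output: U1=1, U2=0 [inverted output], U3=0, U4=1 → 1 — eliminated
  U3 stuck-at-1: U1=1, U2=1, U3=1 [stuck-at-1], U4=1 → 1 — eliminated
Only U1 inverted output reproduces the observed 0.

U1 inverted output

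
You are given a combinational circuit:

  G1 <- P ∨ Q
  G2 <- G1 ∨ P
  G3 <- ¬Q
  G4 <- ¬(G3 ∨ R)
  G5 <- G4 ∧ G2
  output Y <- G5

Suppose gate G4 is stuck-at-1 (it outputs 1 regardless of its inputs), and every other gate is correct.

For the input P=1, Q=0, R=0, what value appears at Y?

Propagate with G4 forced: G1=1, G2=1, G3=1, G4=1 [stuck-at-1], G5=1.
So Y = 1. (Without the fault it would be 0.)

1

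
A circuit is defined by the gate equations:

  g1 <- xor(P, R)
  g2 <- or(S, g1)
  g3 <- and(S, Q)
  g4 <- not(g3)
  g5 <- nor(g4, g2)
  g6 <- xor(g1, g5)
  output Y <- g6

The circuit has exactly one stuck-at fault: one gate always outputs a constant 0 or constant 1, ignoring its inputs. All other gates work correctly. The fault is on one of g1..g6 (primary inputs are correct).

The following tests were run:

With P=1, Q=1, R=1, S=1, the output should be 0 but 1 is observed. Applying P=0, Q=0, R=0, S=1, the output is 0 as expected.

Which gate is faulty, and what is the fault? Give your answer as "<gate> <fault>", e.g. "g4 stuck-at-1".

g2 stuck-at-0

Fault-free values for test 1 (P=1, Q=1, R=1, S=1): g1=0, g2=1, g3=1, g4=0, g5=0, g6=0, giving Y=0. Observed 1.
Test 1: faults giving observed 1 are {g1 stuck-at-1, g2 stuck-at-0, g5 stuck-at-1, g6 stuck-at-1}.
Test 2 (P=0, Q=0, R=0, S=1): fault-free g1=0, g2=1, g3=0, g4=1, g5=0, g6=0 → 0; observed 0. Eliminates g1 stuck-at-1, g5 stuck-at-1, g6 stuck-at-1.
Only g2 stuck-at-0 is consistent with every test.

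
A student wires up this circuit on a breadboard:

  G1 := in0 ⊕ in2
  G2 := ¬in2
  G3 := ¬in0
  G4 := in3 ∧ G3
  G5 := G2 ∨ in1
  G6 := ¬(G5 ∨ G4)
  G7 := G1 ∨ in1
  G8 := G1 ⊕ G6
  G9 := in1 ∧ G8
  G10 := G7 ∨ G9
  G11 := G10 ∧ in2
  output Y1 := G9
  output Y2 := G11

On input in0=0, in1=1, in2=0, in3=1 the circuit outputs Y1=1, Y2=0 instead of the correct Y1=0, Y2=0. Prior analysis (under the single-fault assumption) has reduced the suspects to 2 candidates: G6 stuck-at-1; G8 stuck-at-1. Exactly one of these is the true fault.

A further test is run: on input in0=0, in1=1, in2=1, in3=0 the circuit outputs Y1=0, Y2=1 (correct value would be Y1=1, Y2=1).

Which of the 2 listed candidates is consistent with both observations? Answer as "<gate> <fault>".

Evaluate each candidate on input in0=0, in1=1, in2=1, in3=0:
  G6 stuck-at-1: G1=1, G2=0, G3=1, G4=0, G5=1, G6=1 [stuck-at-1], G7=1, G8=0, G9=0, G10=1, G11=1 → Y1=0, Y2=1 — matches
  G8 stuck-at-1: G1=1, G2=0, G3=1, G4=0, G5=1, G6=0, G7=1, G8=1 [stuck-at-1], G9=1, G10=1, G11=1 → Y1=1, Y2=1 — eliminated
Only G6 stuck-at-1 reproduces the observed Y1=0, Y2=1.

G6 stuck-at-1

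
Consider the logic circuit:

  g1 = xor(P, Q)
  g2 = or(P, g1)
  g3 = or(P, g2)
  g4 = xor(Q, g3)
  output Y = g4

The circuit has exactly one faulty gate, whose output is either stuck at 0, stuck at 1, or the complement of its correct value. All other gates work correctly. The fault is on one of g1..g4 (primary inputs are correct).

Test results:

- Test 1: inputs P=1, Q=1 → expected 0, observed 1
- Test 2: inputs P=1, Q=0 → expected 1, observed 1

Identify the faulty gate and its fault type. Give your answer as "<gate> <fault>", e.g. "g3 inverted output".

g4 stuck-at-1

Fault-free values for test 1 (P=1, Q=1): g1=0, g2=1, g3=1, g4=0, giving Y=0. Observed 1.
Test 1: faults giving observed 1 are {g3 stuck-at-0, g3 inverted output, g4 stuck-at-1, g4 inverted output}.
Test 2 (P=1, Q=0): fault-free g1=1, g2=1, g3=1, g4=1 → 1; observed 1. Eliminates g3 stuck-at-0, g3 inverted output, g4 inverted output.
Only g4 stuck-at-1 is consistent with every test.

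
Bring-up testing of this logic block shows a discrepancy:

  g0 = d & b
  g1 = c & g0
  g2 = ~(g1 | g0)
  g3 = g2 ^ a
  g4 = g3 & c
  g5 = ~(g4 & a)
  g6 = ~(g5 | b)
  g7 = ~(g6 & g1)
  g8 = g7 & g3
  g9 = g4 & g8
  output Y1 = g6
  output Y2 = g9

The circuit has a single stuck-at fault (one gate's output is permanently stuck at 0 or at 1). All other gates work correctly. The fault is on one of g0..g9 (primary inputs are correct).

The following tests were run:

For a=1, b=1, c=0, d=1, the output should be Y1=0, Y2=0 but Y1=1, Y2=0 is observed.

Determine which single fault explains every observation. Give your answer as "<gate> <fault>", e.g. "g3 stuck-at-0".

Fault-free values for test 1 (a=1, b=1, c=0, d=1): g0=1, g1=0, g2=0, g3=1, g4=0, g5=1, g6=0, g7=1, g8=1, g9=0, giving Y1=0, Y2=0. Observed Y1=1, Y2=0.
Test 1: faults giving observed Y1=1, Y2=0 are {g6 stuck-at-1}.
Only g6 stuck-at-1 is consistent with every test.

g6 stuck-at-1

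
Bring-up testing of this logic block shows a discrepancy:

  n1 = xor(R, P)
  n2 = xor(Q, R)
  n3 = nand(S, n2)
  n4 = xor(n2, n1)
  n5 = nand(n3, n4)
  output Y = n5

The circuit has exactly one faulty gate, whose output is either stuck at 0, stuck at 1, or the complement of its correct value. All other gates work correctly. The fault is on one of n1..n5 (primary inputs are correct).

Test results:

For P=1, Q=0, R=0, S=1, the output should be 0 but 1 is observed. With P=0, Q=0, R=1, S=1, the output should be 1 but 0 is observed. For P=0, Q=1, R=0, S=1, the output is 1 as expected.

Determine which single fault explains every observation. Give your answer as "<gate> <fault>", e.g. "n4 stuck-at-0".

n2 inverted output

Fault-free values for test 1 (P=1, Q=0, R=0, S=1): n1=1, n2=0, n3=1, n4=1, n5=0, giving Y=0. Observed 1.
Test 1: faults giving observed 1 are {n1 stuck-at-0, n1 inverted output, n2 stuck-at-1, n2 inverted output, n3 stuck-at-0, n3 inverted output, n4 stuck-at-0, n4 inverted output, n5 stuck-at-1, n5 inverted output}.
Test 2 (P=0, Q=0, R=1, S=1): fault-free n1=1, n2=1, n3=0, n4=0, n5=1 → 1; observed 0. Eliminates n1 stuck-at-0, n1 inverted output, n2 stuck-at-1, n3 stuck-at-0, n3 inverted output, n4 stuck-at-0, n4 inverted output, n5 stuck-at-1.
Test 3 (P=0, Q=1, R=0, S=1): fault-free n1=0, n2=1, n3=0, n4=1, n5=1 → 1; observed 1. Eliminates n5 inverted output.
Only n2 inverted output is consistent with every test.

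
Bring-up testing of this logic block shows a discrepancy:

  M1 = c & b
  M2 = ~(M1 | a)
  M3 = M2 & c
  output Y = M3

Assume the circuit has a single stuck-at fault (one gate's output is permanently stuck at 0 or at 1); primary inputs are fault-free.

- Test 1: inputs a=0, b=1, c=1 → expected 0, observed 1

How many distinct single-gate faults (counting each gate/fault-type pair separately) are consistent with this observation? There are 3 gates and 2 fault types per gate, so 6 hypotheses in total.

Fault-free: M1=1, M2=0, M3=0 → 0. Observed 1.
  M1 stuck-at-0: output 1 ✓
  M1 stuck-at-1: output 0 ✗
  M2 stuck-at-0: output 0 ✗
  M2 stuck-at-1: output 1 ✓
  M3 stuck-at-0: output 0 ✗
  M3 stuck-at-1: output 1 ✓
Consistent faults: {M1 stuck-at-0, M2 stuck-at-1, M3 stuck-at-1} — 3 in all.

3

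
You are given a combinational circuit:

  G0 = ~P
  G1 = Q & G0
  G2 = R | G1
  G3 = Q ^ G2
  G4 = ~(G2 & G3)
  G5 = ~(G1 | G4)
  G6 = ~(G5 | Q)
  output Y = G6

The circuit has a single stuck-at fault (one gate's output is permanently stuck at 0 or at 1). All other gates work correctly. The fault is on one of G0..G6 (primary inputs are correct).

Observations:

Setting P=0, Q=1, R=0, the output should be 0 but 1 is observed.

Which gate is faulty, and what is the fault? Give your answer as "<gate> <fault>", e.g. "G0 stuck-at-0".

Fault-free values for test 1 (P=0, Q=1, R=0): G0=1, G1=1, G2=1, G3=0, G4=1, G5=0, G6=0, giving Y=0. Observed 1.
Test 1: faults giving observed 1 are {G6 stuck-at-1}.
Only G6 stuck-at-1 is consistent with every test.

G6 stuck-at-1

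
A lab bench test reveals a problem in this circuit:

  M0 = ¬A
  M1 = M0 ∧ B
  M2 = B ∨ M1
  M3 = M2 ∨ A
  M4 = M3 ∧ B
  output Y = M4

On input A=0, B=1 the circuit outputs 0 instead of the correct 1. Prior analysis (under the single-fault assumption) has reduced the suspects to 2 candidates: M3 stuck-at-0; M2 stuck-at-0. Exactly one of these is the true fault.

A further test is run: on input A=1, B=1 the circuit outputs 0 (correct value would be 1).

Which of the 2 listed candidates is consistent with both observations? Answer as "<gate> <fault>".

Evaluate each candidate on input A=1, B=1:
  M3 stuck-at-0: M0=0, M1=0, M2=1, M3=0 [stuck-at-0], M4=0 → 0 — matches
  M2 stuck-at-0: M0=0, M1=0, M2=0 [stuck-at-0], M3=1, M4=1 → 1 — eliminated
Only M3 stuck-at-0 reproduces the observed 0.

M3 stuck-at-0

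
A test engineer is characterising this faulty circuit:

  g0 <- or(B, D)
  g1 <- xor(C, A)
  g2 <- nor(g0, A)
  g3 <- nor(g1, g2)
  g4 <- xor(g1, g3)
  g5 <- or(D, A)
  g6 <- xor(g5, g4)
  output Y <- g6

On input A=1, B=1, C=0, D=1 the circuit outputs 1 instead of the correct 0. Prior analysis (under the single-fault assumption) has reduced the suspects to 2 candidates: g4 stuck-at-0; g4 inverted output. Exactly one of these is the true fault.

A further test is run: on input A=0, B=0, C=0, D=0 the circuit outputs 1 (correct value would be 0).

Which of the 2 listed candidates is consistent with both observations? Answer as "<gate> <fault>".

Evaluate each candidate on input A=0, B=0, C=0, D=0:
  g4 stuck-at-0: g0=0, g1=0, g2=1, g3=0, g4=0 [stuck-at-0], g5=0, g6=0 → 0 — eliminated
  g4 inverted output: g0=0, g1=0, g2=1, g3=0, g4=1 [inverted output], g5=0, g6=1 → 1 — matches
Only g4 inverted output reproduces the observed 1.

g4 inverted output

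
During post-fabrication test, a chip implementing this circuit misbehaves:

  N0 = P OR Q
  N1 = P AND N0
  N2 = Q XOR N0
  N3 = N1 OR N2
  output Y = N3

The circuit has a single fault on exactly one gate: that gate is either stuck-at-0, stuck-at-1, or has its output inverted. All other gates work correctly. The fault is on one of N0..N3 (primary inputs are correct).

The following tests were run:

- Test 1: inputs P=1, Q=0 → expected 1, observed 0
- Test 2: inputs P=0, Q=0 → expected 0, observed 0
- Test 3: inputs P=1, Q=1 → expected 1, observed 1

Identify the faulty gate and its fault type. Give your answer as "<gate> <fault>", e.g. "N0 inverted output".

Fault-free values for test 1 (P=1, Q=0): N0=1, N1=1, N2=1, N3=1, giving Y=1. Observed 0.
Test 1: faults giving observed 0 are {N0 stuck-at-0, N0 inverted output, N3 stuck-at-0, N3 inverted output}.
Test 2 (P=0, Q=0): fault-free N0=0, N1=0, N2=0, N3=0 → 0; observed 0. Eliminates N0 inverted output, N3 inverted output.
Test 3 (P=1, Q=1): fault-free N0=1, N1=1, N2=0, N3=1 → 1; observed 1. Eliminates N3 stuck-at-0.
Only N0 stuck-at-0 is consistent with every test.

N0 stuck-at-0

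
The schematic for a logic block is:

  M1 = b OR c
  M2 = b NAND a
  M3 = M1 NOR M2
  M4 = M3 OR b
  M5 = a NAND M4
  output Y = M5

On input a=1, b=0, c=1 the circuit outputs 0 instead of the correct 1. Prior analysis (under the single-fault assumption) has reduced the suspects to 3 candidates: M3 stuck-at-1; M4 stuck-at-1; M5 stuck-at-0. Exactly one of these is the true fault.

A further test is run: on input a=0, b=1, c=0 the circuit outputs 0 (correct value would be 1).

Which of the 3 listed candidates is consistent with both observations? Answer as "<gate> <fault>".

Evaluate each candidate on input a=0, b=1, c=0:
  M3 stuck-at-1: M1=1, M2=1, M3=1 [stuck-at-1], M4=1, M5=1 → 1 — eliminated
  M4 stuck-at-1: M1=1, M2=1, M3=0, M4=1 [stuck-at-1], M5=1 → 1 — eliminated
  M5 stuck-at-0: M1=1, M2=1, M3=0, M4=1, M5=0 [stuck-at-0] → 0 — matches
Only M5 stuck-at-0 reproduces the observed 0.

M5 stuck-at-0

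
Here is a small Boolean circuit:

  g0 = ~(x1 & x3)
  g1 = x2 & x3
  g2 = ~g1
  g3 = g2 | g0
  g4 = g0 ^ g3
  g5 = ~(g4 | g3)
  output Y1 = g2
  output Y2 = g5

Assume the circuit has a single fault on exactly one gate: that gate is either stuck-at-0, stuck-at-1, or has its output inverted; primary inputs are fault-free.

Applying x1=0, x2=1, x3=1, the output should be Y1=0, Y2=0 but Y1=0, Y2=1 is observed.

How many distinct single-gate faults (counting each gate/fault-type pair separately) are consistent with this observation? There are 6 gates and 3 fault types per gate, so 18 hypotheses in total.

Fault-free: g0=1, g1=1, g2=0, g3=1, g4=0, g5=0 → Y1=0, Y2=0. Observed Y1=0, Y2=1.
  g0: stuck-at-0, inverted output ✓; others ✗
  g1: none of the 3 fault types match ✗
  g2: none of the 3 fault types match ✗
  g3: none of the 3 fault types match ✗
  g4: none of the 3 fault types match ✗
  g5: stuck-at-1, inverted output ✓; others ✗
Consistent faults: {g0 stuck-at-0, g0 inverted output, g5 stuck-at-1, g5 inverted output} — 4 in all.

4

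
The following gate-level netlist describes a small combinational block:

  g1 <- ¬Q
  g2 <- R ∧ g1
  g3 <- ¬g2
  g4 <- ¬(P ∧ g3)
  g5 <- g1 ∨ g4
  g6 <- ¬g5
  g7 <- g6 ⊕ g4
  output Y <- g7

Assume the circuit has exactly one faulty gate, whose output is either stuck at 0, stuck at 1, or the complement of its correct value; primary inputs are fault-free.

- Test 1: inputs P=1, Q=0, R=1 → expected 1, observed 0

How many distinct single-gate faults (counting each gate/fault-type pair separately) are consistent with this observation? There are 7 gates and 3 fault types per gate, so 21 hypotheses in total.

Fault-free: g1=1, g2=1, g3=0, g4=1, g5=1, g6=0, g7=1 → 1. Observed 0.
  g1: none of the 3 fault types match ✗
  g2: stuck-at-0, inverted output ✓; others ✗
  g3: stuck-at-1, inverted output ✓; others ✗
  g4: stuck-at-0, inverted output ✓; others ✗
  g5: stuck-at-0, inverted output ✓; others ✗
  g6: stuck-at-1, inverted output ✓; others ✗
  g7: stuck-at-0, inverted output ✓; others ✗
Consistent faults: {g2 stuck-at-0, g2 inverted output, g3 stuck-at-1, g3 inverted output, g4 stuck-at-0, g4 inverted output, g5 stuck-at-0, g5 inverted output, g6 stuck-at-1, g6 inverted output, g7 stuck-at-0, g7 inverted output} — 12 in all.

12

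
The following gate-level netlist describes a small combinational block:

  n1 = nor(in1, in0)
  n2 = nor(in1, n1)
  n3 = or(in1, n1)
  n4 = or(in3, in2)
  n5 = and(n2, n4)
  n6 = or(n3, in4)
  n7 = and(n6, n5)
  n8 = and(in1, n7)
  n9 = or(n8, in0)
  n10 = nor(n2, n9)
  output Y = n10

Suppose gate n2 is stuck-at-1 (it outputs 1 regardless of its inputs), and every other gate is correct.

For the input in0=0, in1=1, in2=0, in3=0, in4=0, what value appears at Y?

0

Propagate with n2 forced: n1=0, n2=1 [stuck-at-1], n3=1, n4=0, n5=0, n6=1, n7=0, n8=0, n9=0, n10=0.
So Y = 0. (Without the fault it would be 1.)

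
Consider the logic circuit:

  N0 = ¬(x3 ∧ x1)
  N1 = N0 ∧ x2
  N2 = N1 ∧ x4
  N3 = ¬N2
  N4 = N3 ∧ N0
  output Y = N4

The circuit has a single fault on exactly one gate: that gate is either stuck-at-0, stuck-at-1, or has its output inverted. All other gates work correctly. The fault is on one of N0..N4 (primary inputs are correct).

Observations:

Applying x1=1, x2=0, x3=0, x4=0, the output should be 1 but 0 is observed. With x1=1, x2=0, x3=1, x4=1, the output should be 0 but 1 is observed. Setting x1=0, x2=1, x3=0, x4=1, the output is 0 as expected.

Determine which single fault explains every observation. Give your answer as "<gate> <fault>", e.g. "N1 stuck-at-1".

Fault-free values for test 1 (x1=1, x2=0, x3=0, x4=0): N0=1, N1=0, N2=0, N3=1, N4=1, giving Y=1. Observed 0.
Test 1: faults giving observed 0 are {N0 stuck-at-0, N0 inverted output, N2 stuck-at-1, N2 inverted output, N3 stuck-at-0, N3 inverted output, N4 stuck-at-0, N4 inverted output}.
Test 2 (x1=1, x2=0, x3=1, x4=1): fault-free N0=0, N1=0, N2=0, N3=1, N4=0 → 0; observed 1. Eliminates N0 stuck-at-0, N2 stuck-at-1, N2 inverted output, N3 stuck-at-0, N3 inverted output, N4 stuck-at-0.
Test 3 (x1=0, x2=1, x3=0, x4=1): fault-free N0=1, N1=1, N2=1, N3=0, N4=0 → 0; observed 0. Eliminates N4 inverted output.
Only N0 inverted output is consistent with every test.

N0 inverted output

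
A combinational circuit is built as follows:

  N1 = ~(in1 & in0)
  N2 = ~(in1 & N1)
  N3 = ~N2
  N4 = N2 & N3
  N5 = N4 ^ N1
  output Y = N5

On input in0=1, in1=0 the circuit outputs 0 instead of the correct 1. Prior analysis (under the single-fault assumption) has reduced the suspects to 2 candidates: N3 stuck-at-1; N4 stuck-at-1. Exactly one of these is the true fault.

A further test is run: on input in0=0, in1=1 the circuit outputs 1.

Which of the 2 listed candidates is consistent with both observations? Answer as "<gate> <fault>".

N3 stuck-at-1

Evaluate each candidate on input in0=0, in1=1:
  N3 stuck-at-1: N1=1, N2=0, N3=1 [stuck-at-1], N4=0, N5=1 → 1 — matches
  N4 stuck-at-1: N1=1, N2=0, N3=1, N4=1 [stuck-at-1], N5=0 → 0 — eliminated
Only N3 stuck-at-1 reproduces the observed 1.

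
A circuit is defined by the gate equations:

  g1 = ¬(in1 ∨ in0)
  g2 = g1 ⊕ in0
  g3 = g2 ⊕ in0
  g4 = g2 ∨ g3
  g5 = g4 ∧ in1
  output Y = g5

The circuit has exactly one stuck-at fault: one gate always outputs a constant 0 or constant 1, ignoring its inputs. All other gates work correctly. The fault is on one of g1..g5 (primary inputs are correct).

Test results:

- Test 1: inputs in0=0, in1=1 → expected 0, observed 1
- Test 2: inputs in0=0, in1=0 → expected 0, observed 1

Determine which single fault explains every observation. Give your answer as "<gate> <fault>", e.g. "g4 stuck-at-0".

g5 stuck-at-1

Fault-free values for test 1 (in0=0, in1=1): g1=0, g2=0, g3=0, g4=0, g5=0, giving Y=0. Observed 1.
Test 1: faults giving observed 1 are {g1 stuck-at-1, g2 stuck-at-1, g3 stuck-at-1, g4 stuck-at-1, g5 stuck-at-1}.
Test 2 (in0=0, in1=0): fault-free g1=1, g2=1, g3=1, g4=1, g5=0 → 0; observed 1. Eliminates g1 stuck-at-1, g2 stuck-at-1, g3 stuck-at-1, g4 stuck-at-1.
Only g5 stuck-at-1 is consistent with every test.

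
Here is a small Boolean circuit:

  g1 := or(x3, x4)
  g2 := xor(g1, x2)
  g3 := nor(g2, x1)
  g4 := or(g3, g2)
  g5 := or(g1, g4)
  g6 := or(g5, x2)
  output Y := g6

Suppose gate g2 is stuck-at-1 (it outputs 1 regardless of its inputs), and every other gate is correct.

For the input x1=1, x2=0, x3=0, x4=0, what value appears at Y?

1

Propagate with g2 forced: g1=0, g2=1 [stuck-at-1], g3=0, g4=1, g5=1, g6=1.
So Y = 1. (Without the fault it would be 0.)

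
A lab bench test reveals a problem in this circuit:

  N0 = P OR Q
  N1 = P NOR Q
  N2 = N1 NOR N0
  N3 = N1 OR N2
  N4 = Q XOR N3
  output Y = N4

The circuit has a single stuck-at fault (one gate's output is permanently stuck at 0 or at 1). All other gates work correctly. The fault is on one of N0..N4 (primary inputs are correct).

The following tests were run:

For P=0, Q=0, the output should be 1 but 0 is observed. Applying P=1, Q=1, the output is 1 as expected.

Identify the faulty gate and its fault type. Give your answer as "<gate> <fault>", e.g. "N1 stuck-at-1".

Fault-free values for test 1 (P=0, Q=0): N0=0, N1=1, N2=0, N3=1, N4=1, giving Y=1. Observed 0.
Test 1: faults giving observed 0 are {N3 stuck-at-0, N4 stuck-at-0}.
Test 2 (P=1, Q=1): fault-free N0=1, N1=0, N2=0, N3=0, N4=1 → 1; observed 1. Eliminates N4 stuck-at-0.
Only N3 stuck-at-0 is consistent with every test.

N3 stuck-at-0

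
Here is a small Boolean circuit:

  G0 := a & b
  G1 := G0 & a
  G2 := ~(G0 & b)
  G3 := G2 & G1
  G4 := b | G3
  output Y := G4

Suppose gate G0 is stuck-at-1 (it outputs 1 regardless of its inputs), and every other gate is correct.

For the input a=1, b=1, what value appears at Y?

1

Propagate with G0 forced: G0=1 [stuck-at-1], G1=1, G2=0, G3=0, G4=1.
So Y = 1. (Same as the fault-free value — the fault is masked on this input.)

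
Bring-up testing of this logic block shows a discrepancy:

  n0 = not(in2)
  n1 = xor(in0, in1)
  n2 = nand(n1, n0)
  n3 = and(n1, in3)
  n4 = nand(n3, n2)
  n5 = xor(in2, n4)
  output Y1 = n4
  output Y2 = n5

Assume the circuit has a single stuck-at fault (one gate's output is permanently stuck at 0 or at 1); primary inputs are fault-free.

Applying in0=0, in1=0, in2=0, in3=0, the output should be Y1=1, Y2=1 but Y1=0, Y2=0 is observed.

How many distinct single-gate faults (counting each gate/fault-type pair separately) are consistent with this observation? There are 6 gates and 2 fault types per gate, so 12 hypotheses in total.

Fault-free: n0=1, n1=0, n2=1, n3=0, n4=1, n5=1 → Y1=1, Y2=1. Observed Y1=0, Y2=0.
  n0 stuck-at-0: output Y1=1, Y2=1 ✗
  n0 stuck-at-1: output Y1=1, Y2=1 ✗
  n1 stuck-at-0: output Y1=1, Y2=1 ✗
  n1 stuck-at-1: output Y1=1, Y2=1 ✗
  n2 stuck-at-0: output Y1=1, Y2=1 ✗
  n2 stuck-at-1: output Y1=1, Y2=1 ✗
  n3 stuck-at-0: output Y1=1, Y2=1 ✗
  n3 stuck-at-1: output Y1=0, Y2=0 ✓
  n4 stuck-at-0: output Y1=0, Y2=0 ✓
  n4 stuck-at-1: output Y1=1, Y2=1 ✗
  n5 stuck-at-0: output Y1=1, Y2=0 ✗
  n5 stuck-at-1: output Y1=1, Y2=1 ✗
Consistent faults: {n3 stuck-at-1, n4 stuck-at-0} — 2 in all.

2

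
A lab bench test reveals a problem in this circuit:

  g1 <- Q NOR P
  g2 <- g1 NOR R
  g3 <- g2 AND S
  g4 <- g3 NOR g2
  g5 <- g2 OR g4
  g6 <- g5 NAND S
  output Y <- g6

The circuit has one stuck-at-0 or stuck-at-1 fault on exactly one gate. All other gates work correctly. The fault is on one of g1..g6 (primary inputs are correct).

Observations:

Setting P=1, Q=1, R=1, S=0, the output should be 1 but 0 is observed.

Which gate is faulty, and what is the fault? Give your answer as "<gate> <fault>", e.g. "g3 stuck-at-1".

g6 stuck-at-0

Fault-free values for test 1 (P=1, Q=1, R=1, S=0): g1=0, g2=0, g3=0, g4=1, g5=1, g6=1, giving Y=1. Observed 0.
Test 1: faults giving observed 0 are {g6 stuck-at-0}.
Only g6 stuck-at-0 is consistent with every test.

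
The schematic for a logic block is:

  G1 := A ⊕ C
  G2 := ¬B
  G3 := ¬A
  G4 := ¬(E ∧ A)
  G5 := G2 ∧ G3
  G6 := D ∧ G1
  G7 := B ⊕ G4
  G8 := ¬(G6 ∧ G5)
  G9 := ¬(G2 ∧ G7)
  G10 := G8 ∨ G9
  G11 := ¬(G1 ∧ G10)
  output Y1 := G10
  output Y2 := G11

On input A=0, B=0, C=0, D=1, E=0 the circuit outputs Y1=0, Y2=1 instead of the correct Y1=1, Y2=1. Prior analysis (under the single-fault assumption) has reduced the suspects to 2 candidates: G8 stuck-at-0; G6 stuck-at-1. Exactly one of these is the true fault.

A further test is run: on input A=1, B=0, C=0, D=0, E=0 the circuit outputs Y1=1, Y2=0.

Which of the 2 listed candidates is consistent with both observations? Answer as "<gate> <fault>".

Evaluate each candidate on input A=1, B=0, C=0, D=0, E=0:
  G8 stuck-at-0: G1=1, G2=1, G3=0, G4=1, G5=0, G6=0, G7=1, G8=0 [stuck-at-0], G9=0, G10=0, G11=1 → Y1=0, Y2=1 — eliminated
  G6 stuck-at-1: G1=1, G2=1, G3=0, G4=1, G5=0, G6=1 [stuck-at-1], G7=1, G8=1, G9=0, G10=1, G11=0 → Y1=1, Y2=0 — matches
Only G6 stuck-at-1 reproduces the observed Y1=1, Y2=0.

G6 stuck-at-1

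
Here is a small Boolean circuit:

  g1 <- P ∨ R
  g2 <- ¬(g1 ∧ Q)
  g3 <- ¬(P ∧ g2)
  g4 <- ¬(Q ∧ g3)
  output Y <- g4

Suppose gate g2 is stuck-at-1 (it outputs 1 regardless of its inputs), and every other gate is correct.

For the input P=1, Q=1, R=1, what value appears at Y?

Propagate with g2 forced: g1=1, g2=1 [stuck-at-1], g3=0, g4=1.
So Y = 1. (Without the fault it would be 0.)

1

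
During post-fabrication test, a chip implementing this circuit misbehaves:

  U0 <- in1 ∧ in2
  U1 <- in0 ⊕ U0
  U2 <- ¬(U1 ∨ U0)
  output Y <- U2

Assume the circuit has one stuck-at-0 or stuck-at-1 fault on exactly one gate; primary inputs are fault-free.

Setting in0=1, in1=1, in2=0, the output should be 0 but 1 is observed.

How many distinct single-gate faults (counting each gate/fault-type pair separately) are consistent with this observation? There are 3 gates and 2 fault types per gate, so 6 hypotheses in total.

Fault-free: U0=0, U1=1, U2=0 → 0. Observed 1.
  U0 stuck-at-0: output 0 ✗
  U0 stuck-at-1: output 0 ✗
  U1 stuck-at-0: output 1 ✓
  U1 stuck-at-1: output 0 ✗
  U2 stuck-at-0: output 0 ✗
  U2 stuck-at-1: output 1 ✓
Consistent faults: {U1 stuck-at-0, U2 stuck-at-1} — 2 in all.

2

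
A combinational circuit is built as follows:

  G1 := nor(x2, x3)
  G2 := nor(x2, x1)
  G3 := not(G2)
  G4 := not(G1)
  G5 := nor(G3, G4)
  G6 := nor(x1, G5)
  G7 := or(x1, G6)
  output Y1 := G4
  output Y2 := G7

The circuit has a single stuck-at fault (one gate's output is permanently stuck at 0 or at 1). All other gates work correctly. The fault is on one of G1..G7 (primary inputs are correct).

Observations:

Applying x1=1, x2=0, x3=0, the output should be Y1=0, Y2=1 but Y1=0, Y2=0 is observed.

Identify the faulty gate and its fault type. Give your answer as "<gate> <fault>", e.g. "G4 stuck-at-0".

G7 stuck-at-0

Fault-free values for test 1 (x1=1, x2=0, x3=0): G1=1, G2=0, G3=1, G4=0, G5=0, G6=0, G7=1, giving Y1=0, Y2=1. Observed Y1=0, Y2=0.
Test 1: faults giving observed Y1=0, Y2=0 are {G7 stuck-at-0}.
Only G7 stuck-at-0 is consistent with every test.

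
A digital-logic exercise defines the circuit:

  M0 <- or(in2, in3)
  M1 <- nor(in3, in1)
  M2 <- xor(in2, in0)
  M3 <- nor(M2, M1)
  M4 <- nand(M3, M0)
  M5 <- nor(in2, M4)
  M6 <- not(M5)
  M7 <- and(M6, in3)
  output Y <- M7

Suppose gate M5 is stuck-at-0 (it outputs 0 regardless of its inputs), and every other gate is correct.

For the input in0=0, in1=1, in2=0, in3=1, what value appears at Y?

Propagate with M5 forced: M0=1, M1=0, M2=0, M3=1, M4=0, M5=0 [stuck-at-0], M6=1, M7=1.
So Y = 1. (Without the fault it would be 0.)

1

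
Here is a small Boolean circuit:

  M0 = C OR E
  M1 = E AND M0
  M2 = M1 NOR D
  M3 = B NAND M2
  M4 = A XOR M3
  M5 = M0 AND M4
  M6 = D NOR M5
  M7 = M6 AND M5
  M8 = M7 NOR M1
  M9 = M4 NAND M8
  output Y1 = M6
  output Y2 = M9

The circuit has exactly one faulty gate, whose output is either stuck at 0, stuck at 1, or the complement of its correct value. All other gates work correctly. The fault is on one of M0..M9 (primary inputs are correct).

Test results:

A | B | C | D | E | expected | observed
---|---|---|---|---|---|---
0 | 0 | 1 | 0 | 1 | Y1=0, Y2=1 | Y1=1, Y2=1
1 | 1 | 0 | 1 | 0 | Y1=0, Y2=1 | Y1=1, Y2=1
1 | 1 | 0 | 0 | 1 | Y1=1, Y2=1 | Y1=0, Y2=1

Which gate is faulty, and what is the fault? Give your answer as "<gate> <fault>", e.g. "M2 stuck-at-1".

M6 inverted output

Fault-free values for test 1 (A=0, B=0, C=1, D=0, E=1): M0=1, M1=1, M2=0, M3=1, M4=1, M5=1, M6=0, M7=0, M8=0, M9=1, giving Y1=0, Y2=1. Observed Y1=1, Y2=1.
Test 1: faults giving observed Y1=1, Y2=1 are {M3 stuck-at-0, M3 inverted output, M4 stuck-at-0, M4 inverted output, M5 stuck-at-0, M5 inverted output, M6 stuck-at-1, M6 inverted output}.
Test 2 (A=1, B=1, C=0, D=1, E=0): fault-free M0=0, M1=0, M2=0, M3=1, M4=0, M5=0, M6=0, M7=0, M8=1, M9=1 → Y1=0, Y2=1; observed Y1=1, Y2=1. Eliminates M3 stuck-at-0, M3 inverted output, M4 stuck-at-0, M4 inverted output, M5 stuck-at-0, M5 inverted output.
Test 3 (A=1, B=1, C=0, D=0, E=1): fault-free M0=1, M1=1, M2=0, M3=1, M4=0, M5=0, M6=1, M7=0, M8=0, M9=1 → Y1=1, Y2=1; observed Y1=0, Y2=1. Eliminates M6 stuck-at-1.
Only M6 inverted output is consistent with every test.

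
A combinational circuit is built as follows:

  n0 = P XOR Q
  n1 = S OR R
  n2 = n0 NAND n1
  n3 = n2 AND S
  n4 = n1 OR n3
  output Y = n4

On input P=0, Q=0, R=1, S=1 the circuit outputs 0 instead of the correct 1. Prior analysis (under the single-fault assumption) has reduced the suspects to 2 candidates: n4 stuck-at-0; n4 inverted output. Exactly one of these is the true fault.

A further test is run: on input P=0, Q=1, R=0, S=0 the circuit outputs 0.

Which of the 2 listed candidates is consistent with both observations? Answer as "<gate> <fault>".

n4 stuck-at-0

Evaluate each candidate on input P=0, Q=1, R=0, S=0:
  n4 stuck-at-0: n0=1, n1=0, n2=1, n3=0, n4=0 [stuck-at-0] → 0 — matches
  n4 inverted output: n0=1, n1=0, n2=1, n3=0, n4=1 [inverted output] → 1 — eliminated
Only n4 stuck-at-0 reproduces the observed 0.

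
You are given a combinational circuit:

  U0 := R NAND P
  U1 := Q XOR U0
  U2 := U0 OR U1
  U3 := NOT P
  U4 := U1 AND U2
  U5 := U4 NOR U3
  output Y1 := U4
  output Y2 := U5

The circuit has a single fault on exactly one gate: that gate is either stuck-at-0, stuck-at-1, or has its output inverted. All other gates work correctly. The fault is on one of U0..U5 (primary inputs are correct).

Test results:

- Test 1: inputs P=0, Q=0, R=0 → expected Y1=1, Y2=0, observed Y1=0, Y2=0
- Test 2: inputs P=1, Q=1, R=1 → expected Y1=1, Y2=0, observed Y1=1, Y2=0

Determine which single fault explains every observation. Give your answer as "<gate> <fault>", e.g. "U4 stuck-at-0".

U0 stuck-at-0

Fault-free values for test 1 (P=0, Q=0, R=0): U0=1, U1=1, U2=1, U3=1, U4=1, U5=0, giving Y1=1, Y2=0. Observed Y1=0, Y2=0.
Test 1: faults giving observed Y1=0, Y2=0 are {U0 stuck-at-0, U0 inverted output, U1 stuck-at-0, U1 inverted output, U2 stuck-at-0, U2 inverted output, U4 stuck-at-0, U4 inverted output}.
Test 2 (P=1, Q=1, R=1): fault-free U0=0, U1=1, U2=1, U3=0, U4=1, U5=0 → Y1=1, Y2=0; observed Y1=1, Y2=0. Eliminates U0 inverted output, U1 stuck-at-0, U1 inverted output, U2 stuck-at-0, U2 inverted output, U4 stuck-at-0, U4 inverted output.
Only U0 stuck-at-0 is consistent with every test.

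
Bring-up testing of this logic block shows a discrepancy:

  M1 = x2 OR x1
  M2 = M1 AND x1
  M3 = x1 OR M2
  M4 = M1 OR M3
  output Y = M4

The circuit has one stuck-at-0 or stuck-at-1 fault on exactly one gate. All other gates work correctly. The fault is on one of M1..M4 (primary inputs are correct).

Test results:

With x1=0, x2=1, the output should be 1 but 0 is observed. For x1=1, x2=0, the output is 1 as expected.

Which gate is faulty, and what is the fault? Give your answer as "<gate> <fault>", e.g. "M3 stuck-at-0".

Fault-free values for test 1 (x1=0, x2=1): M1=1, M2=0, M3=0, M4=1, giving Y=1. Observed 0.
Test 1: faults giving observed 0 are {M1 stuck-at-0, M4 stuck-at-0}.
Test 2 (x1=1, x2=0): fault-free M1=1, M2=1, M3=1, M4=1 → 1; observed 1. Eliminates M4 stuck-at-0.
Only M1 stuck-at-0 is consistent with every test.

M1 stuck-at-0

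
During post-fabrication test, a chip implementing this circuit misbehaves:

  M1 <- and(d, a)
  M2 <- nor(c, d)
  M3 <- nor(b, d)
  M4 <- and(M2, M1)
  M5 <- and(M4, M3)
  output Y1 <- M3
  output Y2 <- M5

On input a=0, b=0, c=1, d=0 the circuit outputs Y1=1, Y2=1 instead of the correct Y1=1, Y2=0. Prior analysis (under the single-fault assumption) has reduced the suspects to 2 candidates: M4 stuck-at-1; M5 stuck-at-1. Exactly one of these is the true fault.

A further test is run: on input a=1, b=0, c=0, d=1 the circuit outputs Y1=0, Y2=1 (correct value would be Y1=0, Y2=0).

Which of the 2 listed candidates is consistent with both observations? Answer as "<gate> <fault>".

Evaluate each candidate on input a=1, b=0, c=0, d=1:
  M4 stuck-at-1: M1=1, M2=0, M3=0, M4=1 [stuck-at-1], M5=0 → Y1=0, Y2=0 — eliminated
  M5 stuck-at-1: M1=1, M2=0, M3=0, M4=0, M5=1 [stuck-at-1] → Y1=0, Y2=1 — matches
Only M5 stuck-at-1 reproduces the observed Y1=0, Y2=1.

M5 stuck-at-1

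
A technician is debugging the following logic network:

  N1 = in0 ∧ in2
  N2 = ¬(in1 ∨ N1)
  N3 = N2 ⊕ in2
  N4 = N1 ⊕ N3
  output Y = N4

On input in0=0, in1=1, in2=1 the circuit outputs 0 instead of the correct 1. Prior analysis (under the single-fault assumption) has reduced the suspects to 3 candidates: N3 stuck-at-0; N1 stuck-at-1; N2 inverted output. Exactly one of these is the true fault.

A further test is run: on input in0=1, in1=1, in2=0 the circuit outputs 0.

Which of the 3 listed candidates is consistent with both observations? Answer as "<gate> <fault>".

N3 stuck-at-0

Evaluate each candidate on input in0=1, in1=1, in2=0:
  N3 stuck-at-0: N1=0, N2=0, N3=0 [stuck-at-0], N4=0 → 0 — matches
  N1 stuck-at-1: N1=1 [stuck-at-1], N2=0, N3=0, N4=1 → 1 — eliminated
  N2 inverted output: N1=0, N2=1 [inverted output], N3=1, N4=1 → 1 — eliminated
Only N3 stuck-at-0 reproduces the observed 0.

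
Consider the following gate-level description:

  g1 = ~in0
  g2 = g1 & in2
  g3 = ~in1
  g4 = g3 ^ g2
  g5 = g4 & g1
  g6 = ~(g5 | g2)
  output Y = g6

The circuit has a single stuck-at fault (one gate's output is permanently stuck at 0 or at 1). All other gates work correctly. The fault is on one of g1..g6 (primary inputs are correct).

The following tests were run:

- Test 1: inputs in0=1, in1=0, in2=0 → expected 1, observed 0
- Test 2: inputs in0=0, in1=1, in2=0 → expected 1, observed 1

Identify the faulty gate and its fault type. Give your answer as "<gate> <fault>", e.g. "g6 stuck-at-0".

g1 stuck-at-1

Fault-free values for test 1 (in0=1, in1=0, in2=0): g1=0, g2=0, g3=1, g4=1, g5=0, g6=1, giving Y=1. Observed 0.
Test 1: faults giving observed 0 are {g1 stuck-at-1, g2 stuck-at-1, g5 stuck-at-1, g6 stuck-at-0}.
Test 2 (in0=0, in1=1, in2=0): fault-free g1=1, g2=0, g3=0, g4=0, g5=0, g6=1 → 1; observed 1. Eliminates g2 stuck-at-1, g5 stuck-at-1, g6 stuck-at-0.
Only g1 stuck-at-1 is consistent with every test.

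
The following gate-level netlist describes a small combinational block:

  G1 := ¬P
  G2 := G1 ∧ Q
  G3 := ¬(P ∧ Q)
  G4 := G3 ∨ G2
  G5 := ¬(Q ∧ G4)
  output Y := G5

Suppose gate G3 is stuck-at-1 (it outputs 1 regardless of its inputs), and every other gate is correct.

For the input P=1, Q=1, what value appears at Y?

Propagate with G3 forced: G1=0, G2=0, G3=1 [stuck-at-1], G4=1, G5=0.
So Y = 0. (Without the fault it would be 1.)

0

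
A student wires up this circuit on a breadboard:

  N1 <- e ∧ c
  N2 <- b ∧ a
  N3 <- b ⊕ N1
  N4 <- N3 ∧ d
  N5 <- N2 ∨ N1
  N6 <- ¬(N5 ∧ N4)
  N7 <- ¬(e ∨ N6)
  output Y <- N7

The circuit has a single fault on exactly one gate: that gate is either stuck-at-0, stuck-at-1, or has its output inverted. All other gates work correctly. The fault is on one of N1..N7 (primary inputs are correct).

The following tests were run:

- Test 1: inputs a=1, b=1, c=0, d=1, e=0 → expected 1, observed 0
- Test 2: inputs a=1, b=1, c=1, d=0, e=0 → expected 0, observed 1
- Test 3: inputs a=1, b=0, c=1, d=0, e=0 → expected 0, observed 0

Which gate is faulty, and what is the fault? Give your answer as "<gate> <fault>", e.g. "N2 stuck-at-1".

Fault-free values for test 1 (a=1, b=1, c=0, d=1, e=0): N1=0, N2=1, N3=1, N4=1, N5=1, N6=0, N7=1, giving Y=1. Observed 0.
Test 1: faults giving observed 0 are {N1 stuck-at-1, N1 inverted output, N2 stuck-at-0, N2 inverted output, N3 stuck-at-0, N3 inverted output, N4 stuck-at-0, N4 inverted output, N5 stuck-at-0, N5 inverted output, N6 stuck-at-1, N6 inverted output, N7 stuck-at-0, N7 inverted output}.
Test 2 (a=1, b=1, c=1, d=0, e=0): fault-free N1=0, N2=1, N3=1, N4=0, N5=1, N6=1, N7=0 → 0; observed 1. Eliminates N1 stuck-at-1, N1 inverted output, N2 stuck-at-0, N2 inverted output, N3 stuck-at-0, N3 inverted output, N4 stuck-at-0, N5 stuck-at-0, N5 inverted output, N6 stuck-at-1, N7 stuck-at-0.
Test 3 (a=1, b=0, c=1, d=0, e=0): fault-free N1=0, N2=0, N3=0, N4=0, N5=0, N6=1, N7=0 → 0; observed 0. Eliminates N6 inverted output, N7 inverted output.
Only N4 inverted output is consistent with every test.

N4 inverted output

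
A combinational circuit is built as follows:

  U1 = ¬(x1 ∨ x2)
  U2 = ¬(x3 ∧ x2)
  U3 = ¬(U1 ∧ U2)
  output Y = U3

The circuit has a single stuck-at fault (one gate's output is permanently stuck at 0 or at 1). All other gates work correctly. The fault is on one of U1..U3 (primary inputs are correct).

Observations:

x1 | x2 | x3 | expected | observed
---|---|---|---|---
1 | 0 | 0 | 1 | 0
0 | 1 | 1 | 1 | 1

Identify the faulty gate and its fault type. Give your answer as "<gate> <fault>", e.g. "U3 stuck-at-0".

U1 stuck-at-1

Fault-free values for test 1 (x1=1, x2=0, x3=0): U1=0, U2=1, U3=1, giving Y=1. Observed 0.
Test 1: faults giving observed 0 are {U1 stuck-at-1, U3 stuck-at-0}.
Test 2 (x1=0, x2=1, x3=1): fault-free U1=0, U2=0, U3=1 → 1; observed 1. Eliminates U3 stuck-at-0.
Only U1 stuck-at-1 is consistent with every test.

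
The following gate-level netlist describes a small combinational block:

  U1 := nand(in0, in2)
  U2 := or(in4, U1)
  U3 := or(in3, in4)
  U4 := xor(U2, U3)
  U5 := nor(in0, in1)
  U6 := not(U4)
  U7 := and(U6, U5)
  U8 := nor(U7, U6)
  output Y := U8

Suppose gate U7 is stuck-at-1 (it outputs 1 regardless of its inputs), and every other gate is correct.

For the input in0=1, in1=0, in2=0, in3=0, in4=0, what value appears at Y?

0

Propagate with U7 forced: U1=1, U2=1, U3=0, U4=1, U5=0, U6=0, U7=1 [stuck-at-1], U8=0.
So Y = 0. (Without the fault it would be 1.)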